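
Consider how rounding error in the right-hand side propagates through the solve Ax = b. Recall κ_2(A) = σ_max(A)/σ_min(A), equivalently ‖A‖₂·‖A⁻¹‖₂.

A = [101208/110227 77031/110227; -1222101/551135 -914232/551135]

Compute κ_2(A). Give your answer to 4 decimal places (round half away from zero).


339.1600

AᵀA = [10352706129/1797336025 7764424128/1797336025; 7764424128/1797336025 5823458721/1797336025]; tr = 647046594/71893441, det = 50625/71893441
eigenvalues of AᵀA: λ = (tr ± √(tr²−4·det))/2 = 9, 5625/71893441
κ = σ_max/σ_min = 3/(75/8479) = 339.1600


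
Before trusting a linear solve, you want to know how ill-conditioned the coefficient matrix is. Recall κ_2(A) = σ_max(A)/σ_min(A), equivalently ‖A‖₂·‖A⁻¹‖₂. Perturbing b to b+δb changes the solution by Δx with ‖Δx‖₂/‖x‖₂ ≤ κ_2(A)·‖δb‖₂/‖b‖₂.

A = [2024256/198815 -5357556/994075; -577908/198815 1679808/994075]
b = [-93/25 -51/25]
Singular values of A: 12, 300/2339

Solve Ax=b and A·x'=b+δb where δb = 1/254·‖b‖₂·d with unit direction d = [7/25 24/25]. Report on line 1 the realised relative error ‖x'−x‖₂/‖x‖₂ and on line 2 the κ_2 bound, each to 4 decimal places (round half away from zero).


largest singular value 12, smallest 300/2339
condition number: 12 ÷ (300/2339) = 93.5600
perturbation bound = 93.5600·1/254 = 0.3683
solve Ax = b  →  x = [-11.2276 -20.5206]
2-norm of b is 4.2426; of x, 23.3913
with δb = [0.0047 0.0160], A·Δx = δb → ‖Δx‖ = 0.1302
relative error = 0.0056
tightness: 0.0056 against a bound of 0.3683 (unrounded ratio ≈ 0.0151)

0.0056
0.3683


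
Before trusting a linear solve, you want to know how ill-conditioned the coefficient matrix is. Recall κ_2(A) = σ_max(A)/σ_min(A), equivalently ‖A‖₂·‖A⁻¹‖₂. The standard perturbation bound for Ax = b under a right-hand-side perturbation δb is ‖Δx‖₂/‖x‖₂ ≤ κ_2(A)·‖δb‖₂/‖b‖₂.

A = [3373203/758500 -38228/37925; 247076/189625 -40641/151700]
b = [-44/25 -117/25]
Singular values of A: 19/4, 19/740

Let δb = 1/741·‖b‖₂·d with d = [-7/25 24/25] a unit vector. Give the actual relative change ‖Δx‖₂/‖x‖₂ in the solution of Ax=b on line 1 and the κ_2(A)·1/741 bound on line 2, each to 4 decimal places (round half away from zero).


0.0017
0.2497

largest singular value 19/4, smallest 19/740
condition number: (19/4) ÷ (19/740) = 185.0000
perturbation bound = 185.0000·1/741 = 0.2497
solve Ax = b  →  x = [-34.8139 -151.8511]
‖b‖₂ = 5.0000 and ‖x‖₂ = 155.7908
re-solving with b+δb shifts x by Δx of norm 0.2628
relative error = 0.0017
so the bound overstates the realised error by a factor of ≈ 148.0012 (computed from the unrounded values)


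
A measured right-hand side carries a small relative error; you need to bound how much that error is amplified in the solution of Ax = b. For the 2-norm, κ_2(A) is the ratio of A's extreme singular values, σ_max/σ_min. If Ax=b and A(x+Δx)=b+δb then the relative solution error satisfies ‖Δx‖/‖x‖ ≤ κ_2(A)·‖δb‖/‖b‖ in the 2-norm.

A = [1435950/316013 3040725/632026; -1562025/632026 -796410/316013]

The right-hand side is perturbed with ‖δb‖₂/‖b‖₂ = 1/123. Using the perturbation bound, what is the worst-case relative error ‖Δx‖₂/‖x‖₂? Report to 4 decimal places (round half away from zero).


1.0423

AᵀA = [36981770625/1382203684 9706473000/345550921; 9706473000/345550921 40771917225/1382203684]; tr = 46226925/821762, det = 1265625/6574096
char-poly roots: 225/4 and 5625/1643524
σ_max=√(225/4)=(15/2), σ_min=√(5625/1643524)=(75/1282) → κ = 128.2000
κ_2(A)·‖δb‖/‖b‖ = 1.0423


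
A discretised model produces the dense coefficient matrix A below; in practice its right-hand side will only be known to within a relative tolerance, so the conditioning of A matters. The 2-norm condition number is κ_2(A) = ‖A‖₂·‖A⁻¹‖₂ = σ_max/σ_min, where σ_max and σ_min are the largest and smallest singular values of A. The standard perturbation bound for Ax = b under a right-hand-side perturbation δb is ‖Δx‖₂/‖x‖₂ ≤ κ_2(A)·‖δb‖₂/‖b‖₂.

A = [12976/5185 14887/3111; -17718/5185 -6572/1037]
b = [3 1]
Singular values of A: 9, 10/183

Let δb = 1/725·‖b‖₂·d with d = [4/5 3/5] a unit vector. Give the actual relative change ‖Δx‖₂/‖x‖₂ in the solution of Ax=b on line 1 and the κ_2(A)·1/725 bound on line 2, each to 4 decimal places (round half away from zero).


0.0015
0.2272

largest singular value 9, smallest 10/183
κ_2(A) = 9 / (10/183) = 164.7000
bound on ‖Δx‖/‖x‖: κ·ε = 164.7000·1/725 = 0.2272
solve Ax = b  →  x = [-48.3889 25.9333]
2-norm of b is 3.1623; of x, 54.9001
δb = ε·‖b‖·d = [0.0035 0.0026]; solving A·Δx = δb gives ‖Δx‖ = 0.0798
relative error = 0.0015
tightness: 0.0015 against a bound of 0.2272 (unrounded ratio ≈ 0.0064)


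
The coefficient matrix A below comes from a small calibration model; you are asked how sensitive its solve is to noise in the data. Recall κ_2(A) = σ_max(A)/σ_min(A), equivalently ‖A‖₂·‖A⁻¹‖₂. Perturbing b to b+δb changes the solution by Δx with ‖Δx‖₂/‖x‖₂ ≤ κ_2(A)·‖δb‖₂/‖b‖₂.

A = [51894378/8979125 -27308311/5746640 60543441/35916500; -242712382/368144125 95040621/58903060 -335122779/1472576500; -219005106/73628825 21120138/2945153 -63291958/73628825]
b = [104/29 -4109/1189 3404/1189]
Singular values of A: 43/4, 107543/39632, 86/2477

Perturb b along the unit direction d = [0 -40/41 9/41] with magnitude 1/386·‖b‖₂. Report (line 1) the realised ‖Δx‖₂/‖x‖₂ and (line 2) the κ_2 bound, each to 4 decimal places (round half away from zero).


0.0037
0.8021

σ_max = 43/4, σ_min = 86/2477
κ_2(A) = (43/4) / (86/2477) = 309.6250
bound on ‖Δx‖/‖x‖: κ·ε = 309.6250·1/386 = 0.8021
solve Ax = b  →  x = [-31.0729 0.8100 110.9468]
2-norm of b is 5.7446; of x, 115.2188
Δx = A⁻¹·δb where δb = 1/386·5.7446·d; ‖Δx‖ = 0.4286
realised ‖Δx‖/‖x‖ = 0.0037
tightness: 0.0037 against a bound of 0.8021 (unrounded ratio ≈ 0.0046)


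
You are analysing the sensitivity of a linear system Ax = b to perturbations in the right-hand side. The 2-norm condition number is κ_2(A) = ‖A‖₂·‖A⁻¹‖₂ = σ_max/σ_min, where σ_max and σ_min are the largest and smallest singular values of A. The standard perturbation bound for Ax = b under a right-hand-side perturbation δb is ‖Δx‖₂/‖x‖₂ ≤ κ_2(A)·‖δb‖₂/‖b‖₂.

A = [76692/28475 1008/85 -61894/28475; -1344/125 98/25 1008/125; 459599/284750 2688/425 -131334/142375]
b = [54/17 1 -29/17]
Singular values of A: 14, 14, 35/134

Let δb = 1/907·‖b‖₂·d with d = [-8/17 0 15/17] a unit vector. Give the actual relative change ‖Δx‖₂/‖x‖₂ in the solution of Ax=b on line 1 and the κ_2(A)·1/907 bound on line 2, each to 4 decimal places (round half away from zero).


largest singular value 14, smallest 35/134
κ_2(A) = 14 / (35/134) = 53.6000
perturbation bound = 53.6000·1/907 = 0.0591
solve Ax = b  →  x = [-6.9143 0.1571 -9.1714]
‖b‖ = 3.7417, ‖x‖ = 11.4868
Δx = A⁻¹·δb where δb = 1/907·3.7417·d; ‖Δx‖ = 0.0158
realised ‖Δx‖/‖x‖ = 0.0014
realised/bound (from unrounded values) ≈ 0.0233

0.0014
0.0591


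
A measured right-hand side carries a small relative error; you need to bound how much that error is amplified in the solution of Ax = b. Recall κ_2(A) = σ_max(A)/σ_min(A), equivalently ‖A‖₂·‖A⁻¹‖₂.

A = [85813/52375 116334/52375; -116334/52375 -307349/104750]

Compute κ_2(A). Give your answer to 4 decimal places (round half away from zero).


M = AᵀA = [835898821/109725625 1114421553/109725625; 1114421553/109725625 5943912241/438902500]. tr(M)=371500301/17556100, det(M)=279841/17556100
char-poly roots: 529/25 and 529/702244
κ = σ_max/σ_min = (23/5)/(23/838) = 167.6000

167.6000


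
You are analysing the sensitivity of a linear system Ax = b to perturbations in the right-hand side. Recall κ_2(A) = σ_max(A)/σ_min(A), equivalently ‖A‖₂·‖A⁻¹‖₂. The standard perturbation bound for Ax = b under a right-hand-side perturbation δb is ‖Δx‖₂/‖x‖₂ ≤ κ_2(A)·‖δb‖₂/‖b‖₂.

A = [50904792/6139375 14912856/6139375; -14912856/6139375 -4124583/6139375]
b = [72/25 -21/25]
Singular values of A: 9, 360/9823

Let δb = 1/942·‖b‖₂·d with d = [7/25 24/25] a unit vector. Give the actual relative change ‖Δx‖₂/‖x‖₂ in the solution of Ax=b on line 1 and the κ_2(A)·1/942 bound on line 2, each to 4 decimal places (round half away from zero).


σ_max = 9, σ_min = 360/9823
κ = σ_max/σ_min = 9/(360/9823) = 245.5750
bound on ‖Δx‖/‖x‖: κ·ε = 245.5750·1/942 = 0.2607
solve Ax = b  →  x = [0.3200 0.0933]
2-norm of b is 3.0000; of x, 0.3333
δb = ε·‖b‖·d = [0.0009 0.0031]; solving A·Δx = δb gives ‖Δx‖ = 0.0869
dividing the unrounded norms, ‖Δx‖/‖x‖ = 0.2607
so the bound is sharp here: realised error equals the bound

0.2607
0.2607


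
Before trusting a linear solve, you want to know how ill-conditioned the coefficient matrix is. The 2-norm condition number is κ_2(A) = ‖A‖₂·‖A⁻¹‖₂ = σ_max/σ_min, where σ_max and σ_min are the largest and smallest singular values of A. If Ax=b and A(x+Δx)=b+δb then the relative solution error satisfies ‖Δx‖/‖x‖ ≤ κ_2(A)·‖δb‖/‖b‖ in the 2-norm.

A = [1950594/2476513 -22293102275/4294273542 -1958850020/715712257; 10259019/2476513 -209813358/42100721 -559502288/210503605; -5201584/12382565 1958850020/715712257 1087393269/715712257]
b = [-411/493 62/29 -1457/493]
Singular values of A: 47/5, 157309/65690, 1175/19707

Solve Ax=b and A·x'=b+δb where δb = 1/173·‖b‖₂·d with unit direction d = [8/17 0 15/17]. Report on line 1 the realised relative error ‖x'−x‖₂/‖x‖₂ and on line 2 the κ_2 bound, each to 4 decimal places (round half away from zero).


largest singular value 47/5, smallest 1175/19707
κ_2(A) = (47/5) / (1175/19707) = 157.6560
worst-case relative error ≤ 157.6560 × 1/173 = 0.9113
solve Ax = b  →  x = [0.4673 23.6464 -44.4131]
‖b‖₂ = 3.7417 and ‖x‖₂ = 50.3179
with δb = [0.0102 0.0000 0.0191], A·Δx = δb → ‖Δx‖ = 0.3627
dividing the unrounded norms, ‖Δx‖/‖x‖ = 0.0072
so the bound overstates the realised error by a factor of ≈ 126.4115 (computed from the unrounded values)

0.0072
0.9113


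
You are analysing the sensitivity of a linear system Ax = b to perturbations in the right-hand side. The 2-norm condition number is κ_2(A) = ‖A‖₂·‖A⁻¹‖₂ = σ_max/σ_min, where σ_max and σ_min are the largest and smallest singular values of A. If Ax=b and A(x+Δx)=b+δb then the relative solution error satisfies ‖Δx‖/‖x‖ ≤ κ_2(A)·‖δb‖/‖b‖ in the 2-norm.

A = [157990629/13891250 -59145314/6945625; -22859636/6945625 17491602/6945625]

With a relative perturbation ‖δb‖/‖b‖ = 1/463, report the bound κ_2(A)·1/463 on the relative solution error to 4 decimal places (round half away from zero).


M = AᵀA = [43282065094441/308746922500 -8115286936653/77186730625; -8115286936653/77186730625 6086598893896/77186730625]. tr(M)=2705138426801/12349876900, det(M)=46854025/123498769
λ_max, λ_min = (2705138426801/12349876900 ± √7317542451578981426093601/152519459445153610000)/2 = 5476/25, 855625/493995076
κ = σ_max/σ_min = (74/5)/(925/22226) = 355.6160
κ_2(A)·‖δb‖/‖b‖ = 0.7681

0.7681


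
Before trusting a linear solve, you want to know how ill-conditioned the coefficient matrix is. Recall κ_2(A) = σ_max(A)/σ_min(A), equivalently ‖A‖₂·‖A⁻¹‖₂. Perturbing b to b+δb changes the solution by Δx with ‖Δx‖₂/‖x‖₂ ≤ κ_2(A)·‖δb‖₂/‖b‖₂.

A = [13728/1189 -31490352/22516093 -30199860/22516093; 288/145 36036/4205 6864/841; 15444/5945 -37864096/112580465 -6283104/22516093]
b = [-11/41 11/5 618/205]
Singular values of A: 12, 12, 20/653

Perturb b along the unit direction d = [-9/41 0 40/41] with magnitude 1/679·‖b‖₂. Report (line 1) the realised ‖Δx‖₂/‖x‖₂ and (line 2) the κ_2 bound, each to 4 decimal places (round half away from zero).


0.0018
0.5770

largest singular value 12, smallest 20/653
κ = σ_max/σ_min = 12/(20/653) = 391.8000
worst-case relative error ≤ 391.8000 × 1/679 = 0.5770
solve Ax = b  →  x = [0.0632 -67.4248 71.0502]
‖b‖₂ = 3.7417 and ‖x‖₂ = 97.9502
Δx = A⁻¹·δb where δb = 1/679·3.7417·d; ‖Δx‖ = 0.1799
relative error = 0.0018
realised/bound (from unrounded values) ≈ 0.0032


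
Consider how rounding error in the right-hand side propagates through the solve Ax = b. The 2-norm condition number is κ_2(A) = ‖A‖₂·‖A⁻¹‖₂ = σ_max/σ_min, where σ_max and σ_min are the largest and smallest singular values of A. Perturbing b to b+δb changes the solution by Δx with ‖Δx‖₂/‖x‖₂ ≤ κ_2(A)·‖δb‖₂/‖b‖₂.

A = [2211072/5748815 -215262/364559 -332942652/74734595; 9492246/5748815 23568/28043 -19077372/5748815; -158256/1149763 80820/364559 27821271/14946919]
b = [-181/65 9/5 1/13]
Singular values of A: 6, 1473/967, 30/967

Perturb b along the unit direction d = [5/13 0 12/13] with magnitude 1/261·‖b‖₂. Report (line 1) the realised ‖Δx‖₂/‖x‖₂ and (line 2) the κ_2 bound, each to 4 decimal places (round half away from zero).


from the listed singular values, σ₁ = 6, σ_n = 30/967
κ = σ_max/σ_min = 6/(30/967) = 193.4000
worst-case relative error ≤ 193.4000 × 1/261 = 0.7410
solve Ax = b  →  x = [-20.3329 24.6996 -4.4041]
2-norm of b is 3.3166; of x, 32.2939
δb = ε·‖b‖·d = [0.0049 0.0000 0.0117]; solving A·Δx = δb gives ‖Δx‖ = 0.4096
dividing the unrounded norms, ‖Δx‖/‖x‖ = 0.0127
so the bound overstates the realised error by a factor of ≈ 58.4218 (computed from the unrounded values)

0.0127
0.7410


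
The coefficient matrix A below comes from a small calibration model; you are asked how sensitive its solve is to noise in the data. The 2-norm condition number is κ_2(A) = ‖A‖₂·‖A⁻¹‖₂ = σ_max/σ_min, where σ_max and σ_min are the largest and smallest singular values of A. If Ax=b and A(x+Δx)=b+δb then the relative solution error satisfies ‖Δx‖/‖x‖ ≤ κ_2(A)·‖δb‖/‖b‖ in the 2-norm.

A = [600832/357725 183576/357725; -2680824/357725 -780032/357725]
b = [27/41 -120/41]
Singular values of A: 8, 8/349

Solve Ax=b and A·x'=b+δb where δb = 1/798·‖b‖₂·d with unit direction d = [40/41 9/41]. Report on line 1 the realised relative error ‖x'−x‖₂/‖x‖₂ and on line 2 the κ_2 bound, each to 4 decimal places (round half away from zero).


0.4373
0.4373

from the listed singular values, σ₁ = 8, σ_n = 8/349
κ = σ_max/σ_min = 8/(8/349) = 349.0000
κ_2(A)·‖δb‖/‖b‖ = 0.4373
solve Ax = b  →  x = [0.3600 0.1050]
2-norm of b is 3.0000; of x, 0.3750
δb = ε·‖b‖·d = [0.0037 0.0008]; solving A·Δx = δb gives ‖Δx‖ = 0.1640
dividing the unrounded norms, ‖Δx‖/‖x‖ = 0.4373
realised/bound = 1 exactly: the bound is attained for this b and d


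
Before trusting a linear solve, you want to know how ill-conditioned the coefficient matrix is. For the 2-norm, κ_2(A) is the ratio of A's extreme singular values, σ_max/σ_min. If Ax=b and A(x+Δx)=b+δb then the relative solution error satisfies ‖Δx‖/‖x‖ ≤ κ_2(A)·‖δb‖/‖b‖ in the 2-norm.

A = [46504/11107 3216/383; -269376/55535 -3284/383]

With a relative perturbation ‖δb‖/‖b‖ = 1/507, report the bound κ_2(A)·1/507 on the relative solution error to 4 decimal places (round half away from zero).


0.0755

AᵀA = [150569536/3667225 56290176/733445; 56290176/733445 21127312/146689]; tr = 678752336/3667225, det = 85525504/3667225
solving λ² − 678752336/3667225·λ + 85525504/3667225 = 0 gives λ = 4624/25, 18496/146689
σ_max=√(4624/25)=(68/5), σ_min=√(18496/146689)=(136/383) → κ = 38.3000
bound on ‖Δx‖/‖x‖: κ·ε = 38.3000·1/507 = 0.0755


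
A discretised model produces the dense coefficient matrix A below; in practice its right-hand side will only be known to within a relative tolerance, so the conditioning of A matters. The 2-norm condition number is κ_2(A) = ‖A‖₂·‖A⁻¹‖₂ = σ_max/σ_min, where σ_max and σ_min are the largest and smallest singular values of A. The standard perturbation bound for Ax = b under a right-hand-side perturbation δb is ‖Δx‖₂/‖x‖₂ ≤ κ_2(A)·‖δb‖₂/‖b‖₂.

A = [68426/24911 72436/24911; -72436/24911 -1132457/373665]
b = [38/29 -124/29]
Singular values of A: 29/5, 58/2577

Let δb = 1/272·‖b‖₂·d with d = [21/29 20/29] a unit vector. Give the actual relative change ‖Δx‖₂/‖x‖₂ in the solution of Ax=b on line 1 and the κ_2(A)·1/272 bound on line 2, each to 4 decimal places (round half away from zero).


from the listed singular values, σ₁ = 29/5, σ_n = 58/2577
κ_2(A) = (29/5) / (58/2577) = 257.7000
perturbation bound = 257.7000·1/272 = 0.9474
solve Ax = b  →  x = [64.8240 -60.7848]
2-norm of b is 4.4721; of x, 88.8647
Δx = A⁻¹·δb where δb = 1/272·4.4721·d; ‖Δx‖ = 0.7305
relative error = 0.0082
so the bound overstates the realised error by a factor of ≈ 115.2504 (computed from the unrounded values)

0.0082
0.9474


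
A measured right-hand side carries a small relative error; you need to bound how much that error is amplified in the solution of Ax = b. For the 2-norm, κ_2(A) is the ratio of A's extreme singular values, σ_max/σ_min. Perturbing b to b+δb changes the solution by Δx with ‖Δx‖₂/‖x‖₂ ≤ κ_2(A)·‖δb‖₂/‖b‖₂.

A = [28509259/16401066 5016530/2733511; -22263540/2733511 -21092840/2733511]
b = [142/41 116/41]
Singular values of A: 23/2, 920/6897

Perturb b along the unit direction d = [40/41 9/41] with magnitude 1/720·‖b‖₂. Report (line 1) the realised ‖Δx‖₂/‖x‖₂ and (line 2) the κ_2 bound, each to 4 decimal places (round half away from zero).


0.0016
0.1197

from the listed singular values, σ₁ = 23/2, σ_n = 920/6897
κ = σ_max/σ_min = (23/2)/(920/6897) = 86.2125
κ_2(A)·‖δb‖/‖b‖ = 0.1197
solve Ax = b  →  x = [-20.8066 21.5948]
2-norm of b is 4.4721; of x, 29.9875
δb = ε·‖b‖·d = [0.0061 0.0014]; solving A·Δx = δb gives ‖Δx‖ = 0.0466
dividing the unrounded norms, ‖Δx‖/‖x‖ = 0.0016
so the bound overstates the realised error by a factor of ≈ 77.1121 (computed from the unrounded values)


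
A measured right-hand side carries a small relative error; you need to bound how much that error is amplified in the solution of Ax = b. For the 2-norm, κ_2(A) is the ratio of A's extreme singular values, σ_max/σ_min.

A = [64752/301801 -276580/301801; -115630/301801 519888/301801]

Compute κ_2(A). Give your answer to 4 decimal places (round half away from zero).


216.5000

form AᵀA = [60772036/315169009 -269978400/315169009; -269978400/315169009 1199930896/315169009] with trace 749972/187489 and determinant 64/187489
solving λ² − 749972/187489·λ + 64/187489 = 0 gives λ = 4, 16/187489
σ_max=√4=2, σ_min=√(16/187489)=(4/433) → κ = 216.5000


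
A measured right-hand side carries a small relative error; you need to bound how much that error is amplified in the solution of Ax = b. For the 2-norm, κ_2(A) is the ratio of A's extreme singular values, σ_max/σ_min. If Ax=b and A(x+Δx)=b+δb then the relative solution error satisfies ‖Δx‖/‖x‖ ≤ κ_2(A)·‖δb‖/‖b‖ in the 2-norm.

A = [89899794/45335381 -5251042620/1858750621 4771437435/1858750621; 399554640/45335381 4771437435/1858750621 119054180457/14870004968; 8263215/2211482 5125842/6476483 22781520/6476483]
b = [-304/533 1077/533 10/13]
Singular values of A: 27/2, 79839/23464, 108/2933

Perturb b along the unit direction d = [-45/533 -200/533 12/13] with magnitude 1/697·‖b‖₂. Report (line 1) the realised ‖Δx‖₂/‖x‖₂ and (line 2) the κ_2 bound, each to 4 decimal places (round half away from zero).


0.2647
0.5260

largest singular value 27/2, smallest 108/2933
κ = σ_max/σ_min = (27/2)/(108/2933) = 366.6250
worst-case relative error ≤ 366.6250 × 1/697 = 0.5260
solve Ax = b  →  x = [0.1073 0.3092 0.0352]
2-norm of b is 2.2361; of x, 0.3291
δb = ε·‖b‖·d = [-0.0003 -0.0012 0.0030]; solving A·Δx = δb gives ‖Δx‖ = 0.0871
relative error = 0.2647
tightness: 0.2647 against a bound of 0.5260 (unrounded ratio ≈ 0.5033)


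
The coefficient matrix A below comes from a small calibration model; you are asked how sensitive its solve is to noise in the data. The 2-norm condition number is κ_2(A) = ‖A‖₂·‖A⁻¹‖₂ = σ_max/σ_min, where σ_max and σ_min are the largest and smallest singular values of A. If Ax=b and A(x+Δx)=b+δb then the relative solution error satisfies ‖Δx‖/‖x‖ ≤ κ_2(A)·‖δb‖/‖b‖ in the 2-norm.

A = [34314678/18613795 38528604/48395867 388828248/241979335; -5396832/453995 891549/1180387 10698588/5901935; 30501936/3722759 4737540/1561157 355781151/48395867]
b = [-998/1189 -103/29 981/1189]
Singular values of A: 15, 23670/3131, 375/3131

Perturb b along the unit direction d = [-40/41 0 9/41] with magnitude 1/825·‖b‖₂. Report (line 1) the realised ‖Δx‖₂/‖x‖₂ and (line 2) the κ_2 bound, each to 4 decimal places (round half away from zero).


from the listed singular values, σ₁ = 15, σ_n = 375/3131
κ = σ_max/σ_min = 15/(375/3131) = 125.2400
worst-case relative error ≤ 125.2400 × 1/825 = 0.1518
solve Ax = b  →  x = [0.2661 -7.7832 3.0285]
2-norm of b is 3.7417; of x, 8.3559
re-solving with b+δb shifts x by Δx of norm 0.0379
relative error = 0.0045
so the bound overstates the realised error by a factor of ≈ 33.4982 (computed from the unrounded values)

0.0045
0.1518


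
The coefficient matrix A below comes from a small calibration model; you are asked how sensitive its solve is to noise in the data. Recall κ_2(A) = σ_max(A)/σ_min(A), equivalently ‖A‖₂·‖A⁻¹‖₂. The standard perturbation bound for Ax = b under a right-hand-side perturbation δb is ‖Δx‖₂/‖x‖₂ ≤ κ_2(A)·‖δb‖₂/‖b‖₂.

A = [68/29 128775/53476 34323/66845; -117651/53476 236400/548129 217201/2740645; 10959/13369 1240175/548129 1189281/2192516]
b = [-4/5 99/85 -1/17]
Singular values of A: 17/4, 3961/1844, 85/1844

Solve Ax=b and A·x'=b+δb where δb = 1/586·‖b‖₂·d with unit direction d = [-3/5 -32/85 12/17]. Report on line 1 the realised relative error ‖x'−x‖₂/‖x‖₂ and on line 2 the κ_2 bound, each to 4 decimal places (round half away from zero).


0.1004
0.1573

largest singular value 17/4, smallest 85/1844
κ = σ_max/σ_min = (17/4)/(85/1844) = 92.2000
perturbation bound = 92.2000·1/586 = 0.1573
solve Ax = b  →  x = [-0.4994 0.1470 0.0331]
2-norm of b is 1.4142; of x, 0.5216
Δx = A⁻¹·δb where δb = 1/586·1.4142·d; ‖Δx‖ = 0.0524
dividing the unrounded norms, ‖Δx‖/‖x‖ = 0.1004
so the bound overstates the realised error by a factor of ≈ 1.5676 (computed from the unrounded values)


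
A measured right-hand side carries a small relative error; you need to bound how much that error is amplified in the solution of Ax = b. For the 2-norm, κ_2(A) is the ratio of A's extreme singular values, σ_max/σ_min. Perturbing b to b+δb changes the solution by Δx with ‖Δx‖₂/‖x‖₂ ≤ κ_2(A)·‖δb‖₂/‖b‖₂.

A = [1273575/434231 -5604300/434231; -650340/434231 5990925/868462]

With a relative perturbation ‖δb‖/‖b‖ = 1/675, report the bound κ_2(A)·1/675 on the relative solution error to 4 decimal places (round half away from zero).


0.3692

form AᵀA = [7075901025/652444849 -31437942750/652444849; -31437942750/652444849 558906215625/2609779396] with trace 349321725/1552516 and determinant 1265625/1552516
char-poly roots: 225 and 5625/1552516
σ_max=√225=15, σ_min=√(5625/1552516)=(75/1246) → κ = 249.2000
bound on ‖Δx‖/‖x‖: κ·ε = 249.2000·1/675 = 0.3692


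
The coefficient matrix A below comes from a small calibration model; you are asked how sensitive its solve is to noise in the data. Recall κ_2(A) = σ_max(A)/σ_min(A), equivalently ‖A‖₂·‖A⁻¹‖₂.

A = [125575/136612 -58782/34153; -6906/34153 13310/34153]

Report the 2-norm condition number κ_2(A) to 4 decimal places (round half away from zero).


392.0000

AᵀA = [578513/653072 -135585/81634; -135585/81634 127112/40817]; tr = 153665/38416, det = 1/9604
λ_max, λ_min = (153665/38416 ± √23612317569/1475789056)/2 = 4, 1/38416
κ = σ_max/σ_min = 2/(1/196) = 392.0000


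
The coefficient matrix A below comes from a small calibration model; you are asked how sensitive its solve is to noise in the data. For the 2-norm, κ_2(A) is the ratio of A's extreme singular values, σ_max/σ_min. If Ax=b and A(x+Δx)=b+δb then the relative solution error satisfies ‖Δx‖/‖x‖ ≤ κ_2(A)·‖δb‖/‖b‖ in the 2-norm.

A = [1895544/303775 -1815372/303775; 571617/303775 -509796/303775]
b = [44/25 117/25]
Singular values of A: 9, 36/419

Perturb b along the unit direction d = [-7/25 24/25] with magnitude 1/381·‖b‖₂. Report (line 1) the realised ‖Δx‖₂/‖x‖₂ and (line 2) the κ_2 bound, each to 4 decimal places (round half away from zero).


σ_max = 9, σ_min = 36/419
κ = σ_max/σ_min = 9/(36/419) = 104.7500
κ_2(A)·‖δb‖/‖b‖ = 0.2749
solve Ax = b  →  x = [32.3487 33.4828]
‖b‖ = 5.0000, ‖x‖ = 46.5567
with δb = [-0.0037 0.0126], A·Δx = δb → ‖Δx‖ = 0.1527
dividing the unrounded norms, ‖Δx‖/‖x‖ = 0.0033
tightness: 0.0033 against a bound of 0.2749 (unrounded ratio ≈ 0.0119)

0.0033
0.2749


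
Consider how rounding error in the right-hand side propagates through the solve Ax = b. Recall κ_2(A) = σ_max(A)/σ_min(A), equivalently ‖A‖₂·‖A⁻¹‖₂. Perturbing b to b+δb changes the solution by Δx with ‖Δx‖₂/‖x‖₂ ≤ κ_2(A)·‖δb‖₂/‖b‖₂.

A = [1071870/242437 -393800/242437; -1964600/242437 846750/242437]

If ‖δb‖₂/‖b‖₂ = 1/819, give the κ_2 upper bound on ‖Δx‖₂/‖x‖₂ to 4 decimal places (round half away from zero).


AᵀA = [17330652100/203376121 -7216704000/203376121; -7216704000/203376121 3017522500/203376121]; tr = 120403400/1203409, det = 6250000/1203409
λ_max, λ_min = (120403400/1203409 ± √14466893506560000/1448193221281)/2 = 100, 62500/1203409
so κ_2 = √(100 / (62500/1203409)) = 43.8800
perturbation bound = 43.8800·1/819 = 0.0536

0.0536


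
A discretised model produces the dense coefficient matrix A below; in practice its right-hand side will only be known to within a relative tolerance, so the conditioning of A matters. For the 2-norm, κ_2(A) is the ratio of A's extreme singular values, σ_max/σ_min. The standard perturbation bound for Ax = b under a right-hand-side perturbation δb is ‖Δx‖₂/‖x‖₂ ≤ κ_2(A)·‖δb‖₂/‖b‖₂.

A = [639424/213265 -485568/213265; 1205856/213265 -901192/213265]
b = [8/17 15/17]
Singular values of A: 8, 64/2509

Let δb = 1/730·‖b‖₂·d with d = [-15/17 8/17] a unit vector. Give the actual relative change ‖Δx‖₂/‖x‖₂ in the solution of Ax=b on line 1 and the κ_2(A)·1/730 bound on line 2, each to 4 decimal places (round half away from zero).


largest singular value 8, smallest 64/2509
κ_2(A) = 8 / (64/2509) = 313.6250
perturbation bound = 313.6250·1/730 = 0.4296
solve Ax = b  →  x = [0.1000 -0.0750]
‖b‖ = 1.0000, ‖x‖ = 0.1250
re-solving with b+δb shifts x by Δx of norm 0.0537
relative error = 0.4296
tightness: 0.4296 against a bound of 0.4296; the bound is attained (ratio 1)

0.4296
0.4296


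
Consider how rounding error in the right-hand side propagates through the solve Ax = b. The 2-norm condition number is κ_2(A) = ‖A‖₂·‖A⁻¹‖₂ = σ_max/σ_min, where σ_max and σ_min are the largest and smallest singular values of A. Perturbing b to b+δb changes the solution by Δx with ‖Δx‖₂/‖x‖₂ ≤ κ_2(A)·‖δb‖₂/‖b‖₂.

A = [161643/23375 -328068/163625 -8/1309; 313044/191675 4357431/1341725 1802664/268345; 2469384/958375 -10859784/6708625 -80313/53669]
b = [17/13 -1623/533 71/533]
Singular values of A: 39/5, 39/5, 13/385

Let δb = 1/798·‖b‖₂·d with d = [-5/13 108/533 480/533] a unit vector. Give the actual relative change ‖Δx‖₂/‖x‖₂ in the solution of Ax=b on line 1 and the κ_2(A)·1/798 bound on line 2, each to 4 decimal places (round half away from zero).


largest singular value 39/5, smallest 13/385
κ_2(A) = (39/5) / (13/385) = 231.0000
κ_2(A)·‖δb‖/‖b‖ = 0.2895
solve Ax = b  →  x = [7.3891 24.8763 -14.2760]
‖b‖₂ = 3.3166 and ‖x‖₂ = 29.6182
re-solving with b+δb shifts x by Δx of norm 0.1231
relative error = 0.0042
so the bound overstates the realised error by a factor of ≈ 69.6556 (computed from the unrounded values)

0.0042
0.2895


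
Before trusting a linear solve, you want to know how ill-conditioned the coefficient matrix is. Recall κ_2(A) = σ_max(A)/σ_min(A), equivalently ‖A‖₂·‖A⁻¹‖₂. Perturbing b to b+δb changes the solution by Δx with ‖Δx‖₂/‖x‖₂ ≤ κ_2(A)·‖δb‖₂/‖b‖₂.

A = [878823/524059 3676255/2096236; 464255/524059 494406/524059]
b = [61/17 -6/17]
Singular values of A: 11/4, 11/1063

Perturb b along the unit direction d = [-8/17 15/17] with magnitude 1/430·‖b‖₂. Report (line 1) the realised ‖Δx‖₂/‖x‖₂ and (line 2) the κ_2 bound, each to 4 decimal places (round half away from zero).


from the listed singular values, σ₁ = 11/4, σ_n = 11/1063
κ_2(A) = (11/4) / (11/1063) = 265.7500
worst-case relative error ≤ 265.7500 × 1/430 = 0.6180
solve Ax = b  →  x = [140.7085 -132.5016]
‖b‖ = 3.6056, ‖x‖ = 193.2758
Δx = A⁻¹·δb where δb = 1/430·3.6056·d; ‖Δx‖ = 0.8103
relative error = 0.0042
so the bound overstates the realised error by a factor of ≈ 147.4139 (computed from the unrounded values)

0.0042
0.6180


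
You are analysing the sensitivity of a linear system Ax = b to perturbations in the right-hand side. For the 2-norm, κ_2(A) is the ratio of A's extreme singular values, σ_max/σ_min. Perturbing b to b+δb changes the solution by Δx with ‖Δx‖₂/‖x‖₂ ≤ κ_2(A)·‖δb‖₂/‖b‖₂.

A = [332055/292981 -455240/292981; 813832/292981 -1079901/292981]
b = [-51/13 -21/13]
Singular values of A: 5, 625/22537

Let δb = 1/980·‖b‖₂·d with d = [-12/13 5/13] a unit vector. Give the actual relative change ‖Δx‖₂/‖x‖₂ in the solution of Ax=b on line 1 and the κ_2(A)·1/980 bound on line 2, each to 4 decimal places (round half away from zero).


0.0014
0.1840

from the listed singular values, σ₁ = 5, σ_n = 625/22537
condition number: 5 ÷ (625/22537) = 180.2960
worst-case relative error ≤ 180.2960 × 1/980 = 0.1840
solve Ax = b  →  x = [86.1821 65.3866]
‖b‖ = 4.2426, ‖x‖ = 108.1793
Δx = A⁻¹·δb where δb = 1/980·4.2426·d; ‖Δx‖ = 0.1561
dividing the unrounded norms, ‖Δx‖/‖x‖ = 0.0014
realised/bound (from unrounded values) ≈ 0.0078


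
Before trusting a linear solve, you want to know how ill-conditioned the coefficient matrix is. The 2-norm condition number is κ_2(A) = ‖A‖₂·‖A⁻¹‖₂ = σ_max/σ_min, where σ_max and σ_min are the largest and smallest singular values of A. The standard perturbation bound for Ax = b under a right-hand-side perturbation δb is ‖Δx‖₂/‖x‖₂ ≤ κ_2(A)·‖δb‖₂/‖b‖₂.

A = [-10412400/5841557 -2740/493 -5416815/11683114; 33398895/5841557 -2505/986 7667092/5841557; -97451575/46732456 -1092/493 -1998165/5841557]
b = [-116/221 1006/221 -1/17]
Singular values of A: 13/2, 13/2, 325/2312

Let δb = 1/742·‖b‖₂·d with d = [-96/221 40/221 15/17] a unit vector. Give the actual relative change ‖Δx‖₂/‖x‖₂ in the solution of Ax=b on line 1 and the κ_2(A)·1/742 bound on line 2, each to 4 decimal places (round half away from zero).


0.0061
0.0623

from the listed singular values, σ₁ = 13/2, σ_n = 325/2312
κ_2(A) = (13/2) / (325/2312) = 46.2400
κ_2(A)·‖δb‖/‖b‖ = 0.0623
solve Ax = b  →  x = [-0.9198 -0.2016 7.0847]
2-norm of b is 4.5826; of x, 7.1470
re-solving with b+δb shifts x by Δx of norm 0.0439
realised ‖Δx‖/‖x‖ = 0.0061
realised/bound (from unrounded values) ≈ 0.0986


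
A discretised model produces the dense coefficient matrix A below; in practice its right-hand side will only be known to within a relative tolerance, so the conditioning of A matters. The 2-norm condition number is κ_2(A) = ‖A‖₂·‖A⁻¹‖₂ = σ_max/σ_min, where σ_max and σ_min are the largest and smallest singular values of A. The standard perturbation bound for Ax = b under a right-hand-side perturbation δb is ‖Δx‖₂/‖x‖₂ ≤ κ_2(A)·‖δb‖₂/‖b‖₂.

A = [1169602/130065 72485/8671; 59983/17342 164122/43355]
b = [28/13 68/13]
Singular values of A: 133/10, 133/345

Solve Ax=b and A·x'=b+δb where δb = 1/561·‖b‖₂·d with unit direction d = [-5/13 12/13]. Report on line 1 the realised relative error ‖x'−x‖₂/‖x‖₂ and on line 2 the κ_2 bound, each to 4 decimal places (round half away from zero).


0.0025
0.0615

largest singular value 133/10, smallest 133/345
κ = σ_max/σ_min = (133/10)/(133/345) = 34.5000
worst-case relative error ≤ 34.5000 × 1/561 = 0.0615
solve Ax = b  →  x = [-6.9380 7.7210]
‖b‖₂ = 5.6569 and ‖x‖₂ = 10.3803
Δx = A⁻¹·δb where δb = 1/561·5.6569·d; ‖Δx‖ = 0.0262
realised ‖Δx‖/‖x‖ = 0.0025
realised/bound (from unrounded values) ≈ 0.0410


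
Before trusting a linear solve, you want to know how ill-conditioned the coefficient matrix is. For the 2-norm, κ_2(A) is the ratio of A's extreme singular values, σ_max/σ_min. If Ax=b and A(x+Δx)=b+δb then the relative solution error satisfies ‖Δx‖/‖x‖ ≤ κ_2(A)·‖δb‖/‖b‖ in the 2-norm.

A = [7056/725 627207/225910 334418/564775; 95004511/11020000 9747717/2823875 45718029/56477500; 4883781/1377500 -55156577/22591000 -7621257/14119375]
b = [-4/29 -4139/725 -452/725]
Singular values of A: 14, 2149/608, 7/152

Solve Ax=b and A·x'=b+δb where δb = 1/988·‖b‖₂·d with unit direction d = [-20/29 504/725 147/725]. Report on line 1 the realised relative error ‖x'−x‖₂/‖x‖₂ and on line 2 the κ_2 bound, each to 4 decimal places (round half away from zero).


largest singular value 14, smallest 7/152
κ_2(A) = 14 / (7/152) = 304.0000
worst-case relative error ≤ 304.0000 × 1/988 = 0.3077
solve Ax = b  →  x = [-0.1951 18.7232 -84.8159]
2-norm of b is 5.7446; of x, 86.8581
with δb = [-0.0040 0.0040 0.0012], A·Δx = δb → ‖Δx‖ = 0.1263
relative error = 0.0015
tightness: 0.0015 against a bound of 0.3077 (unrounded ratio ≈ 0.0047)

0.0015
0.3077


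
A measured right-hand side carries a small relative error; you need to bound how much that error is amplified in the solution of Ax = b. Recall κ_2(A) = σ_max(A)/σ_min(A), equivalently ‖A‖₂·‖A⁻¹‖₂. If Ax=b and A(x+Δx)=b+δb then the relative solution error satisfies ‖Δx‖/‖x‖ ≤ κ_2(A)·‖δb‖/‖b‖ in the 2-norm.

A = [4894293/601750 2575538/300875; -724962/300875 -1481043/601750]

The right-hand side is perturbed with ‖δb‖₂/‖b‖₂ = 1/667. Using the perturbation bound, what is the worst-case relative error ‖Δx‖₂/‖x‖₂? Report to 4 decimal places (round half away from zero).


0.3733

form AᵀA = [41690213721/579364900 437732400/5793649; 437732400/5793649 45963315721/579364900] with trace 52112681/344450 and determinant 25431849/68890000
λ_max, λ_min = (52112681/344450 ± √1086222528400/47458321)/2 = 15129/100, 1681/688900
κ = σ_max/σ_min = (123/10)/(41/830) = 249.0000
bound on ‖Δx‖/‖x‖: κ·ε = 249.0000·1/667 = 0.3733


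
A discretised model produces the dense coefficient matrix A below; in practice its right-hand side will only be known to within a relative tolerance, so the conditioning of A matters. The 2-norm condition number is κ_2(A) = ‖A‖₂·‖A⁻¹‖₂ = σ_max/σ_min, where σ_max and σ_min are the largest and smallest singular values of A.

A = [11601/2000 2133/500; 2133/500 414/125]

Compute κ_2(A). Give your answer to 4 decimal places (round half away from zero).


M = AᵀA = [8295129/160000 1554957/40000; 1554957/40000 291681/10000]. tr(M)=518481/6400, det(M)=6561/6400
λ_max, λ_min = (518481/6400 ± √268654585761/40960000)/2 = 81, 81/6400
κ = σ_max/σ_min = 9/(9/80) = 80.0000

80.0000


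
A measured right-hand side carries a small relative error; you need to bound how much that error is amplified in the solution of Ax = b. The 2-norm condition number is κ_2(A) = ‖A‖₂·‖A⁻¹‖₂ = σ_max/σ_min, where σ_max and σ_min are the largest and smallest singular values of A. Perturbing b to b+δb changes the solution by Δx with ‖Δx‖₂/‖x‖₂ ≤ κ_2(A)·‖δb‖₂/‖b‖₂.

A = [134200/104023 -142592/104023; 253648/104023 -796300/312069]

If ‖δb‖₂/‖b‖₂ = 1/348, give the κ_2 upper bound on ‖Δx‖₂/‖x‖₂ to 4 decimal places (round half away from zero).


0.9095

form AᵀA = [284937536/37442161 -897534400/112326483; -897534400/112326483 2827287184/336979449] with trace 6411088/400689 and determinant 1024/400689
solving λ² − 6411088/400689·λ + 1024/400689 = 0 gives λ = 16, 64/400689
κ_2(A) = √(λ_max/λ_min) = √(16 / (64/400689)) = 316.5000
κ_2(A)·‖δb‖/‖b‖ = 0.9095


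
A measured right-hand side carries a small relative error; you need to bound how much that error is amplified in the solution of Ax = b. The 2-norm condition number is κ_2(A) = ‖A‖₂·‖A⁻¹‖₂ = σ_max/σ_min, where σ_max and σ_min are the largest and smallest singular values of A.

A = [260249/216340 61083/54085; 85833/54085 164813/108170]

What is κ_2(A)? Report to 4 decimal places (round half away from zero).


AᵀA = [7424256169/1872119824 1767583125/468029956; 1767583125/468029956 1683514261/468029956]; tr = 16835093/2226064, det = 14641/8904256
λ_max, λ_min = (16835093/2226064 ± √283387764515625/4955360932096)/2 = 121/16, 121/556516
σ_max=√(121/16)=(11/4), σ_min=√(121/556516)=(11/746) → κ = 186.5000

186.5000


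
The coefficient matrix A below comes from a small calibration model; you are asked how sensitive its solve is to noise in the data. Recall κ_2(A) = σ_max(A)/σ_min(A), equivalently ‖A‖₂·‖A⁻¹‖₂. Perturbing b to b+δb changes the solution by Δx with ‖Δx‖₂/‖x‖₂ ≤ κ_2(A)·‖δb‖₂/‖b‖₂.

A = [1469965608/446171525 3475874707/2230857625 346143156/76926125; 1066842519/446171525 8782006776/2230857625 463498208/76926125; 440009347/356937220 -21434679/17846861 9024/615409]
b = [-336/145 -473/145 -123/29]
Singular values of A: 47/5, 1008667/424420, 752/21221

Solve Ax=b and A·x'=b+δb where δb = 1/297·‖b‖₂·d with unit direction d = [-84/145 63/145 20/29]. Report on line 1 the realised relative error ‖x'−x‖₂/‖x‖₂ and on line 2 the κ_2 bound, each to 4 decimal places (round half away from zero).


0.0065
0.8931

σ_max = 47/5, σ_min = 752/21221
κ_2(A) = (47/5) / (752/21221) = 265.2625
perturbation bound = 265.2625·1/297 = 0.8931
solve Ax = b  →  x = [45.6178 49.7291 -51.1354]
2-norm of b is 5.8310; of x, 84.6687
Δx = A⁻¹·δb where δb = 1/297·5.8310·d; ‖Δx‖ = 0.5540
realised ‖Δx‖/‖x‖ = 0.0065
tightness: 0.0065 against a bound of 0.8931 (unrounded ratio ≈ 0.0073)


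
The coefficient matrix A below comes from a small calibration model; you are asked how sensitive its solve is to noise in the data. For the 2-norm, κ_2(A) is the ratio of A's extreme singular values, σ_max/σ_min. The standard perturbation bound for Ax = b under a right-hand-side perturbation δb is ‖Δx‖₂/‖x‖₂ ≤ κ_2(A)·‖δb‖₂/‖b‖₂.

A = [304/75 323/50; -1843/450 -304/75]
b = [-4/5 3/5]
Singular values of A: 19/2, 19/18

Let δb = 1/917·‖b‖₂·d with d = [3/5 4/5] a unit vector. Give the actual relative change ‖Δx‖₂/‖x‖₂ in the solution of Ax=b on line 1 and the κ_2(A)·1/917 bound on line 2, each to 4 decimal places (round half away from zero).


0.0098
0.0098

from the listed singular values, σ₁ = 19/2, σ_n = 19/18
κ_2(A) = (19/2) / (19/18) = 9.0000
bound on ‖Δx‖/‖x‖: κ·ε = 9.0000·1/917 = 0.0098
solve Ax = b  →  x = [-0.0632 -0.0842]
2-norm of b is 1.0000; of x, 0.1053
with δb = [0.0007 0.0009], A·Δx = δb → ‖Δx‖ = 0.0010
dividing the unrounded norms, ‖Δx‖/‖x‖ = 0.0098
so the bound is sharp here: realised error equals the bound
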